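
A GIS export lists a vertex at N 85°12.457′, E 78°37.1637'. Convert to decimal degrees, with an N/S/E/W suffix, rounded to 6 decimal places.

85.207617° N, 78.619395° E

Lat: 85 + 12.457/60 = 85.2076167
Longitude: 78 + 37.1637/60 = 78.6193950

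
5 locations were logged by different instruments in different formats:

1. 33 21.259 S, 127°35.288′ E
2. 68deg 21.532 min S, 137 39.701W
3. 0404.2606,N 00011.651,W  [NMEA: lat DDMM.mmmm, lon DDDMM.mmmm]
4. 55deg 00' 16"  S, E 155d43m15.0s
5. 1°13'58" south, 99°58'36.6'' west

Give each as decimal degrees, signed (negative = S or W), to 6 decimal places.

1. -33.354317, 127.588133
2. -68.358867, -137.661683
3. 4.071010, -0.194183
4. -55.004444, 155.720833
5. -1.232778, -99.976833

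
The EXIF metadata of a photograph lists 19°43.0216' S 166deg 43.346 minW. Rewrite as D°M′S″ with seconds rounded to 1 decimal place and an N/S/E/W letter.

Lat: fractional minutes 0.02160 × 60 = 1.296″
λ: 43.34600′ → 43′ and 0.34600 × 60 = 20.760″

19°43′1.3″ S, 166°43′20.8″ W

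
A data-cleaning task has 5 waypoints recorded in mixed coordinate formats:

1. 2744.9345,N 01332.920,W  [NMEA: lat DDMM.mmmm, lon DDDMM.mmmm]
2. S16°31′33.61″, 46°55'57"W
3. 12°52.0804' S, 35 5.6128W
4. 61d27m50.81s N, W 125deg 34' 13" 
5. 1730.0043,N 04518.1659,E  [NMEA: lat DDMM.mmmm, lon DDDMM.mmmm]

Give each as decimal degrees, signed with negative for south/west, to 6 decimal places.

Point 1:
  Lat: split at 2 digits → 27° and 44.9345′; 27 + 44.9345/60 = 27.7489083
  N ⇒ keep positive
  λ: degrees = first 3 digits = 13, minutes = 32.92; 13 + 32.92/60 = 13.5486667
  hemisphere W, so the sign is −
Point 2:
  Latitude: 16° + 31/60 + 33.61/3600 = 16 + 0.516667 + 0.009336 = 16.5260028
  hemisphere S, so the sign is −
  Longitude: 46° + 55/60 + 57/3600 = 46 + 0.916667 + 0.015833 = 46.9325000
  W → negative
Point 3:
  φ: 12 + 52.0804/60 = 12.8680067
  S ⇒ negate
  Lon: 5.6128′ = 0.093547°; total 35.0935467
  W → negative
Point 4:
  φ: 61 + 27/60 + 50.81/3600 = 61.4641139
  N ⇒ keep positive
  Lon: 34′ + 13″ = 34.21667′; 125 + 34.21667/60 = 125.5702778
  W → negative
Point 5:
  φ: split at 2 digits → 17° and 30.0043′; 17 + 30.0043/60 = 17.5000717
  N ⇒ keep positive
  Lon: split at 3 digits → 045° and 18.1659′; 45 + 18.1659/60 = 45.3027650
  E → positive

1. 27.748908, -13.548667
2. -16.526003, -46.932500
3. -12.868007, -35.093547
4. 61.464114, -125.570278
5. 17.500072, 45.302765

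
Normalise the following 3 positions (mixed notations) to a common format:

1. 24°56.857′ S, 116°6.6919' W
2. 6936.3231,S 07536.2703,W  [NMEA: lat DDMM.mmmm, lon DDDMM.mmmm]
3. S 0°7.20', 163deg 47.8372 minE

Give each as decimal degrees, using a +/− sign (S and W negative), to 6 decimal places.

Point 1:
  φ: 56.857′ = 0.947617°; total 24.9476167
  S → negative
  Longitude: 116 + 6.6919/60 = 116.1115317
  hemisphere W, so the sign is −
Point 2:
  Latitude: split at 2 digits → 69° and 36.3231′; 69 + 36.3231/60 = 69.6053850
  S → negative
  λ: split at 3 digits → 075° and 36.2703′; 75 + 36.2703/60 = 75.6045050
  W ⇒ negate
Point 3:
  φ: 0 + 7.2/60 = 0.1200000
  S ⇒ negate
  Longitude: 47.8372′ = 0.797287°; total 163.7972867
  E ⇒ keep positive

1. -24.947617, -116.111532
2. -69.605385, -75.604505
3. -0.120000, 163.797287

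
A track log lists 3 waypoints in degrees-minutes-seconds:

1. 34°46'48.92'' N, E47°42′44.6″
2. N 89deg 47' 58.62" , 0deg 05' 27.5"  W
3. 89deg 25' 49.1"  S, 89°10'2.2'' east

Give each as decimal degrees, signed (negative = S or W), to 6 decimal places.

1. 34.780256, 47.712389
2. 89.799617, -0.090972
3. -89.430306, 89.167278

Point 1:
  φ: 46′ + 48.92″ = 46.81533′; 34 + 46.81533/60 = 34.7802556
  N ⇒ keep positive
  Lon: 47 + 42/60 + 44.6/3600 = 47.7123889
  E → positive
Point 2:
  Lat: 89° + 47/60 + 58.62/3600 = 89 + 0.783333 + 0.016283 = 89.7996167
  N ⇒ keep positive
  λ: 0° + 5/60 + 27.5/3600 = 0 + 0.083333 + 0.007639 = 0.0909722
  W → negative
Point 3:
  Lat: 25′ + 49.1″ = 25.81833′; 89 + 25.81833/60 = 89.4303056
  hemisphere S, so the sign is −
  Lon: 89 + 10/60 + 2.2/3600 = 89.1672778
  E ⇒ keep positive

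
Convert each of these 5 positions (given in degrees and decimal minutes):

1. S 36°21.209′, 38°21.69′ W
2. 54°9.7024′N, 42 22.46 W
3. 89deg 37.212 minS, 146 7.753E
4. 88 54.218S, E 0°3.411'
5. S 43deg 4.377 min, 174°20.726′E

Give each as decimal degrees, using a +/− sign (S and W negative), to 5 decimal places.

1. -36.35348, -38.36150
2. 54.16171, -42.37433
3. -89.62020, 146.12922
4. -88.90363, 0.05685
5. -43.07295, 174.34543

Point 1:
  Lat: 36 + 21.209/60 = 36.353483
  S → negative
  Lon: 21.69′ = 0.361500°; total 38.361500
  hemisphere W, so the sign is −
Point 2:
  Lat: 9.7024′ = 0.161707°; total 54.161707
  N → positive
  Longitude: 42 + 22.46/60 = 42.374333
  W ⇒ negate
Point 3:
  Latitude: 89 + 37.212/60 = 89.620200
  hemisphere S, so the sign is −
  Lon: 7.753′ = 0.129217°; total 146.129217
  E → positive
Point 4:
  Latitude: 54.218′ = 0.903633°; total 88.903633
  S ⇒ negate
  Lon: 0 + 3.411/60 = 0.056850
  E ⇒ keep positive
Point 5:
  φ: 43 + 4.377/60 = 43.072950
  S → negative
  Longitude: 174 + 20.726/60 = 174.345433
  E ⇒ keep positive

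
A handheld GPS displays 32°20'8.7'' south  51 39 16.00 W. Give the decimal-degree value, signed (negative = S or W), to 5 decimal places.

Lat: 32 + 20/60 + 8.7/3600 = 32.335750
S → negative
λ: 51 + 39/60 + 16/3600 = 51.654444
W → negative

-32.33575, -51.65444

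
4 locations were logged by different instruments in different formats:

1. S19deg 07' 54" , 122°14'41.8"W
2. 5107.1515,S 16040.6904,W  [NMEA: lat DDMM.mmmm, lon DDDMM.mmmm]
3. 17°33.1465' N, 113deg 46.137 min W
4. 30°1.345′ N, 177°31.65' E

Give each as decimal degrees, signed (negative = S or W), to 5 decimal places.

Point 1:
  Latitude: 7′ + 54″ = 7.90000′; 19 + 7.90000/60 = 19.131667
  hemisphere S, so the sign is −
  Longitude: 14′ + 41.8″ = 14.69667′; 122 + 14.69667/60 = 122.244944
  W → negative
Point 2:
  Lat: degrees = first 2 digits = 51, minutes = 7.1515; 51 + 7.1515/60 = 51.119192
  S → negative
  λ: split at 3 digits → 160° and 40.6904′; 160 + 40.6904/60 = 160.678173
  hemisphere W, so the sign is −
Point 3:
  Lat: 17 + 33.1465/60 = 17.552442
  N ⇒ keep positive
  Lon: 113 + 46.137/60 = 113.768950
  W → negative
Point 4:
  Latitude: 1.345′ = 0.022417°; total 30.022417
  N → positive
  Lon: 31.65′ = 0.527500°; total 177.527500
  E → positive

1. -19.13167, -122.24494
2. -51.11919, -160.67817
3. 17.55244, -113.76895
4. 30.02242, 177.52750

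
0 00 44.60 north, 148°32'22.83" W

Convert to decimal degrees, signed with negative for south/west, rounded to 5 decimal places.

Latitude: 0° + 0/60 + 44.6/3600 = 0 + 0.000000 + 0.012389 = 0.012389
N ⇒ keep positive
λ: 32′ + 22.83″ = 32.38050′; 148 + 32.38050/60 = 148.539675
W ⇒ negate

0.01239, -148.53968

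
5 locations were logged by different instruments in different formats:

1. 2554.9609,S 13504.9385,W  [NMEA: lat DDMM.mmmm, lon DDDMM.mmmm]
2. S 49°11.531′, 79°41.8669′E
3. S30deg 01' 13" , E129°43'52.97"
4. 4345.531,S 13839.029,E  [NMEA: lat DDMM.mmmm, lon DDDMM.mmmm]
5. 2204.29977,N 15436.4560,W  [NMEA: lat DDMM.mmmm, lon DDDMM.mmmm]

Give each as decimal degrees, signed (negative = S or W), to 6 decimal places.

1. -25.916015, -135.082308
2. -49.192183, 79.697782
3. -30.020278, 129.731381
4. -43.758850, 138.650483
5. 22.071663, -154.607600

Point 1:
  φ: split at 2 digits → 25° and 54.9609′; 25 + 54.9609/60 = 25.9160150
  hemisphere S, so the sign is −
  Longitude: degrees = first 3 digits = 135, minutes = 4.9385; 135 + 4.9385/60 = 135.0823083
  hemisphere W, so the sign is −
Point 2:
  φ: 49 + 11.531/60 = 49.1921833
  S → negative
  Lon: 79 + 41.8669/60 = 79.6977817
  E ⇒ keep positive
Point 3:
  Latitude: 30 + 1/60 + 13/3600 = 30.0202778
  S ⇒ negate
  Lon: 43′ + 52.97″ = 43.88283′; 129 + 43.88283/60 = 129.7313806
  E → positive
Point 4:
  φ: degrees = first 2 digits = 43, minutes = 45.531; 43 + 45.531/60 = 43.7588500
  hemisphere S, so the sign is −
  Longitude: degrees = first 3 digits = 138, minutes = 39.029; 138 + 39.029/60 = 138.6504833
  E ⇒ keep positive
Point 5:
  Lat: split at 2 digits → 22° and 4.29977′; 22 + 4.29977/60 = 22.0716628
  N ⇒ keep positive
  λ: split at 3 digits → 154° and 36.456′; 154 + 36.456/60 = 154.6076000
  W → negative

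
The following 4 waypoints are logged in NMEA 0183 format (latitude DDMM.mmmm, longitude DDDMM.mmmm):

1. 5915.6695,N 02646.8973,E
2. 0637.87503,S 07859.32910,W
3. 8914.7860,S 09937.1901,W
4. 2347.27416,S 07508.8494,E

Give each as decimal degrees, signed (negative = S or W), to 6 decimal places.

Point 1:
  φ: degrees = first 2 digits = 59, minutes = 15.6695; 59 + 15.6695/60 = 59.2611583
  N → positive
  λ: degrees = first 3 digits = 26, minutes = 46.8973; 26 + 46.8973/60 = 26.7816217
  E ⇒ keep positive
Point 2:
  Lat: split at 2 digits → 06° and 37.87503′; 6 + 37.87503/60 = 6.6312505
  S ⇒ negate
  Longitude: split at 3 digits → 078° and 59.3291′; 78 + 59.3291/60 = 78.9888183
  W → negative
Point 3:
  Lat: split at 2 digits → 89° and 14.786′; 89 + 14.786/60 = 89.2464333
  S → negative
  Lon: degrees = first 3 digits = 99, minutes = 37.1901; 99 + 37.1901/60 = 99.6198350
  W → negative
Point 4:
  Lat: split at 2 digits → 23° and 47.27416′; 23 + 47.27416/60 = 23.7879027
  S → negative
  Lon: degrees = first 3 digits = 75, minutes = 8.8494; 75 + 8.8494/60 = 75.1474900
  E ⇒ keep positive

1. 59.261158, 26.781622
2. -6.631251, -78.988818
3. -89.246433, -99.619835
4. -23.787903, 75.147490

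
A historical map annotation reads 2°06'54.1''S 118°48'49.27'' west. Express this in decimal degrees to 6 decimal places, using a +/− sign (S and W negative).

φ: 2 + 6/60 + 54.1/3600 = 2.1150278
S → negative
Longitude: 48′ + 49.27″ = 48.82117′; 118 + 48.82117/60 = 118.8136861
W → negative

-2.115028, -118.813686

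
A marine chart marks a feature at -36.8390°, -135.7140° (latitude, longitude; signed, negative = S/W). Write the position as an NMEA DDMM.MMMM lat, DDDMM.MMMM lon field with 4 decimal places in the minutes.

Latitude is negative → S; |value| = 36.839000
Lat: minutes = (36.839000 − 36) × 60 = 50.340000
Longitude is negative → W; |value| = 135.714000
λ: 135° + 0.714000 × 60 = 135° 42.840000′

3650.3400,S / 13542.8400,W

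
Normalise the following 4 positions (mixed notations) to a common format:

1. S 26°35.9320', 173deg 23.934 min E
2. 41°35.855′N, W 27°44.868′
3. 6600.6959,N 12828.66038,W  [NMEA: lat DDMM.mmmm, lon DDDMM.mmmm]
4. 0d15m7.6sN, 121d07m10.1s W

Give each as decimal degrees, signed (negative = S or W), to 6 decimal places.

1. -26.598867, 173.398900
2. 41.597583, -27.747800
3. 66.011598, -128.477673
4. 0.252111, -121.119472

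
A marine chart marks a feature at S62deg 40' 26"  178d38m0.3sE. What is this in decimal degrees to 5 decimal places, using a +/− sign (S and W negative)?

Lat: 40′ + 26″ = 40.43333′; 62 + 40.43333/60 = 62.673889
hemisphere S, so the sign is −
Longitude: 178 + 38/60 + 0.3/3600 = 178.633417
E → positive

-62.67389, 178.63342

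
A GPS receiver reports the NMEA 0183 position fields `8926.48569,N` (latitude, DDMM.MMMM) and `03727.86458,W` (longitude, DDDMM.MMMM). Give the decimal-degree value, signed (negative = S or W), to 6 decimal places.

89.441428, -37.464410

Lat: degrees = first 2 digits = 89, minutes = 26.48569; 89 + 26.48569/60 = 89.4414282
N ⇒ keep positive
Lon: degrees = first 3 digits = 37, minutes = 27.86458; 37 + 27.86458/60 = 37.4644097
W → negative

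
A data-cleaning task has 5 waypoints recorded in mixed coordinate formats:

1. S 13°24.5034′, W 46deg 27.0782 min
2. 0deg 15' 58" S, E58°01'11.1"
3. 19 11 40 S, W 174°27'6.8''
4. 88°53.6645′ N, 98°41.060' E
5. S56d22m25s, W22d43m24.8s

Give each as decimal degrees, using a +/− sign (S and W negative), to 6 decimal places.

Point 1:
  φ: 24.5034′ = 0.408390°; total 13.4083900
  hemisphere S, so the sign is −
  λ: 27.0782′ = 0.451303°; total 46.4513033
  W → negative
Point 2:
  Lat: 0° + 15/60 + 58/3600 = 0 + 0.250000 + 0.016111 = 0.2661111
  S ⇒ negate
  Longitude: 1′ + 11.1″ = 1.18500′; 58 + 1.18500/60 = 58.0197500
  E → positive
Point 3:
  φ: 11′ + 40″ = 11.66667′; 19 + 11.66667/60 = 19.1944444
  S ⇒ negate
  Longitude: 27′ + 6.8″ = 27.11333′; 174 + 27.11333/60 = 174.4518889
  hemisphere W, so the sign is −
Point 4:
  Lat: 53.6645′ = 0.894408°; total 88.8944083
  N → positive
  Longitude: 41.06′ = 0.684333°; total 98.6843333
  E → positive
Point 5:
  φ: 56° + 22/60 + 25/3600 = 56 + 0.366667 + 0.006944 = 56.3736111
  hemisphere S, so the sign is −
  Lon: 22° + 43/60 + 24.8/3600 = 22 + 0.716667 + 0.006889 = 22.7235556
  hemisphere W, so the sign is −

1. -13.408390, -46.451303
2. -0.266111, 58.019750
3. -19.194444, -174.451889
4. 88.894408, 98.684333
5. -56.373611, -22.723556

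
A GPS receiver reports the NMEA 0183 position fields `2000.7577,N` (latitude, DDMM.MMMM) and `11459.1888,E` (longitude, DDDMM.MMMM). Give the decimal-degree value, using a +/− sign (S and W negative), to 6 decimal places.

φ: degrees = first 2 digits = 20, minutes = 0.7577; 20 + 0.7577/60 = 20.0126283
N ⇒ keep positive
Lon: degrees = first 3 digits = 114, minutes = 59.1888; 114 + 59.1888/60 = 114.9864800
E → positive

20.012628, 114.986480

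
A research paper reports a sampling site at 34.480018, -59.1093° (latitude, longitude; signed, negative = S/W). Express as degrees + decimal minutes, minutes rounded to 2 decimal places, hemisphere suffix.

Latitude: minutes = (34.480018 − 34) × 60 = 28.8011
Longitude is negative → W; |value| = 59.109300
Longitude: minutes = (59.109300 − 59) × 60 = 6.5580

34° 28.80′ N, 59° 6.56′ W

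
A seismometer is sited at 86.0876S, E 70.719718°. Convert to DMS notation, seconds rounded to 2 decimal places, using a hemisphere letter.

Latitude: 0.087600 × 60 = 5.25600′ → 5′, remainder × 60 = 15.3600″
Longitude: 0.719718 × 60 = 43.18308′ → 43′, remainder × 60 = 10.9848″

86°05′15.36″ S, 70°43′10.98″ E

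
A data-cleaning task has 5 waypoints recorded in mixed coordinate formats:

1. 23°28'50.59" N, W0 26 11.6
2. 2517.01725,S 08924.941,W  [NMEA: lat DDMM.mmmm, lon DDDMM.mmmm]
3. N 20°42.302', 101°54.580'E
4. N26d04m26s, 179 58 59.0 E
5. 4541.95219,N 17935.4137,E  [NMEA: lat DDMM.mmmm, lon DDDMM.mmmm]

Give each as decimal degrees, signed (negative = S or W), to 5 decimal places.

1. 23.48072, -0.43656
2. -25.28362, -89.41568
3. 20.70503, 101.90967
4. 26.07389, 179.98306
5. 45.69920, 179.59023

Point 1:
  φ: 28′ + 50.59″ = 28.84317′; 23 + 28.84317/60 = 23.480719
  N ⇒ keep positive
  λ: 0 + 26/60 + 11.6/3600 = 0.436556
  W ⇒ negate
Point 2:
  φ: split at 2 digits → 25° and 17.01725′; 25 + 17.01725/60 = 25.283621
  hemisphere S, so the sign is −
  Longitude: split at 3 digits → 089° and 24.941′; 89 + 24.941/60 = 89.415683
  hemisphere W, so the sign is −
Point 3:
  φ: 20 + 42.302/60 = 20.705033
  N → positive
  Longitude: 54.58′ = 0.909667°; total 101.909667
  E → positive
Point 4:
  φ: 4′ + 26″ = 4.43333′; 26 + 4.43333/60 = 26.073889
  N → positive
  Longitude: 179 + 58/60 + 59/3600 = 179.983056
  E → positive
Point 5:
  Latitude: split at 2 digits → 45° and 41.95219′; 45 + 41.95219/60 = 45.699203
  N ⇒ keep positive
  Longitude: split at 3 digits → 179° and 35.4137′; 179 + 35.4137/60 = 179.590228
  E ⇒ keep positive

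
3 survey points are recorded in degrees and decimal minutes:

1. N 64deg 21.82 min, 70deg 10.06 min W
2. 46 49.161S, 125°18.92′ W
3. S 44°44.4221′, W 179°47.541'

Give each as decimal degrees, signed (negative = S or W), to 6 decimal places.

Point 1:
  Latitude: 64 + 21.82/60 = 64.3636667
  N ⇒ keep positive
  Longitude: 10.06′ = 0.167667°; total 70.1676667
  W → negative
Point 2:
  Lat: 46 + 49.161/60 = 46.8193500
  hemisphere S, so the sign is −
  Lon: 18.92′ = 0.315333°; total 125.3153333
  hemisphere W, so the sign is −
Point 3:
  φ: 44.4221′ = 0.740368°; total 44.7403683
  hemisphere S, so the sign is −
  Longitude: 47.541′ = 0.792350°; total 179.7923500
  W ⇒ negate

1. 64.363667, -70.167667
2. -46.819350, -125.315333
3. -44.740368, -179.792350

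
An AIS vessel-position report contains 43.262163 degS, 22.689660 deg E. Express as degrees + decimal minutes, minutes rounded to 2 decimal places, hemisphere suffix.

43° 15.73′ S, 22° 41.38′ E

φ: fractional part 0.262163 → 15.7298 minutes
Lon: minutes = (22.689660 − 22) × 60 = 41.3796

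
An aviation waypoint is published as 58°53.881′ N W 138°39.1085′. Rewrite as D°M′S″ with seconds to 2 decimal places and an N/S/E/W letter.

Latitude: 53.88100′ → 53′ and 0.88100 × 60 = 52.8600″
λ: 39.10850′ → 39′ and 0.10850 × 60 = 6.5100″

58°53′52.86″ N, 138°39′6.51″ W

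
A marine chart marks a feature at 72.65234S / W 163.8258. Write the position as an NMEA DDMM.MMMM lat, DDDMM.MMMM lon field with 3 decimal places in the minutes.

7239.140,S / 16349.548,W

Latitude: fractional part 0.652340 → 39.14040 minutes
Lon: fractional part 0.825800 → 49.54800 minutes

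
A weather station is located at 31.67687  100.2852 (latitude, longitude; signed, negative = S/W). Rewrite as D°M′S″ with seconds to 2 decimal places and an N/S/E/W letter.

31°40′36.73″ N, 100°17′6.72″ E

φ: whole degrees 31; 40.61220′ → 40′ and 36.7320″
Lon: 0.285200 × 60 = 17.11200′ → 17′, remainder × 60 = 6.7200″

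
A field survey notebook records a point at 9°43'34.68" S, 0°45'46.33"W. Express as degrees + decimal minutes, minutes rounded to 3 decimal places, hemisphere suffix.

Latitude: 43 + 34.68/60 = 43.57800′
λ: seconds/60 = 0.77217; minutes = 45 + 0.77217 = 45.77217

9° 43.578′ S, 0° 45.772′ W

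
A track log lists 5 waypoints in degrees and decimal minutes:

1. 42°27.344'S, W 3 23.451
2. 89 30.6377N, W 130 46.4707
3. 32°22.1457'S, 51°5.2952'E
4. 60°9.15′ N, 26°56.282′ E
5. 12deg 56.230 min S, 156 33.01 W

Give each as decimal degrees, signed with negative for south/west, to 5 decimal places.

1. -42.45573, -3.39085
2. 89.51063, -130.77451
3. -32.36910, 51.08825
4. 60.15250, 26.93803
5. -12.93717, -156.55017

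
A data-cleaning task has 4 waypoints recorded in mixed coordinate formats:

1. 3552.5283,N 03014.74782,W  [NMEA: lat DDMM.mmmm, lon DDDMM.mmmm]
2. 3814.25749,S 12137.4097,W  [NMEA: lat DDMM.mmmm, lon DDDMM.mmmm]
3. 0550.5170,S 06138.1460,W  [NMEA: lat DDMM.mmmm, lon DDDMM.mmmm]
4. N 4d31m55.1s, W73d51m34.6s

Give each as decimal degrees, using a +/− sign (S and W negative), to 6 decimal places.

Point 1:
  Latitude: split at 2 digits → 35° and 52.5283′; 35 + 52.5283/60 = 35.8754717
  N → positive
  λ: degrees = first 3 digits = 30, minutes = 14.74782; 30 + 14.74782/60 = 30.2457970
  hemisphere W, so the sign is −
Point 2:
  Lat: split at 2 digits → 38° and 14.25749′; 38 + 14.25749/60 = 38.2376248
  S → negative
  Longitude: degrees = first 3 digits = 121, minutes = 37.4097; 121 + 37.4097/60 = 121.6234950
  W ⇒ negate
Point 3:
  Latitude: split at 2 digits → 05° and 50.517′; 5 + 50.517/60 = 5.8419500
  hemisphere S, so the sign is −
  λ: split at 3 digits → 061° and 38.146′; 61 + 38.146/60 = 61.6357667
  W → negative
Point 4:
  Latitude: 31′ + 55.1″ = 31.91833′; 4 + 31.91833/60 = 4.5319722
  N → positive
  λ: 73° + 51/60 + 34.6/3600 = 73 + 0.850000 + 0.009611 = 73.8596111
  hemisphere W, so the sign is −

1. 35.875472, -30.245797
2. -38.237625, -121.623495
3. -5.841950, -61.635767
4. 4.531972, -73.859611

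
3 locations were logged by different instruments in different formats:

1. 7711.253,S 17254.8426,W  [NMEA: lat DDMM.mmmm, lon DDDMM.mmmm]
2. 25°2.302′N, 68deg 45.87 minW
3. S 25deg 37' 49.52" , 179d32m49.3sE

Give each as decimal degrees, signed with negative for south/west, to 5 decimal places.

1. -77.18755, -172.91404
2. 25.03837, -68.76450
3. -25.63042, 179.54703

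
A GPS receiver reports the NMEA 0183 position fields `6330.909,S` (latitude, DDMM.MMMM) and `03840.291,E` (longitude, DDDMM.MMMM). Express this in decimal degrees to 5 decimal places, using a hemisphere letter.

63.51515° S, 38.67152° E

φ: degrees = first 2 digits = 63, minutes = 30.909; 63 + 30.909/60 = 63.515150
λ: split at 3 digits → 038° and 40.291′; 38 + 40.291/60 = 38.671517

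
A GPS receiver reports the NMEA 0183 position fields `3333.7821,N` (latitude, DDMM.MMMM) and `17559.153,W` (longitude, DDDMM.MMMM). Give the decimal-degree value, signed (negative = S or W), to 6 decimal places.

33.563035, -175.985883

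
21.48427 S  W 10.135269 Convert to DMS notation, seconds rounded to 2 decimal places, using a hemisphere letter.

Lat: 0.484270 × 60 = 29.05620′ → 29′, remainder × 60 = 3.3720″
λ: whole degrees 10; 8.11614′ → 8′ and 6.9684″

21°29′3.37″ S, 10°08′6.97″ W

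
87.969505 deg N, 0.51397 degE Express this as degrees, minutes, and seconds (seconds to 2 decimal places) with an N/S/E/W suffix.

87°58′10.22″ N, 0°30′50.29″ E

φ: 0.969505 × 60 = 58.17030′ → 58′, remainder × 60 = 10.2180″
λ: 0.513970° → 30.83820′; 0.83820 × 60 = 50.2920″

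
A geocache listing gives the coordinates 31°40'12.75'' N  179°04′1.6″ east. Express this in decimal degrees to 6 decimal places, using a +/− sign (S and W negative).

φ: 31° + 40/60 + 12.75/3600 = 31 + 0.666667 + 0.003542 = 31.6702083
N ⇒ keep positive
Longitude: 4′ + 1.6″ = 4.02667′; 179 + 4.02667/60 = 179.0671111
E ⇒ keep positive

31.670208, 179.067111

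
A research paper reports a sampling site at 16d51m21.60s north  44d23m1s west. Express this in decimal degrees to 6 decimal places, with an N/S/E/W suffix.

16.856000° N, 44.383611° W

Latitude: 51′ + 21.6″ = 51.36000′; 16 + 51.36000/60 = 16.8560000
Lon: 44° + 23/60 + 1/3600 = 44 + 0.383333 + 0.000278 = 44.3836111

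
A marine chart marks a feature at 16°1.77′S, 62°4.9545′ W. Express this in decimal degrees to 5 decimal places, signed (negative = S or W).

φ: 16 + 1.77/60 = 16.029500
S ⇒ negate
Lon: 4.9545′ = 0.082575°; total 62.082575
W ⇒ negate

-16.02950, -62.08258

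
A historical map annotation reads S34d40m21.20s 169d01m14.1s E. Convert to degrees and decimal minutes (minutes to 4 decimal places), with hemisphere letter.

34° 40.3533′ S, 169° 1.2350′ E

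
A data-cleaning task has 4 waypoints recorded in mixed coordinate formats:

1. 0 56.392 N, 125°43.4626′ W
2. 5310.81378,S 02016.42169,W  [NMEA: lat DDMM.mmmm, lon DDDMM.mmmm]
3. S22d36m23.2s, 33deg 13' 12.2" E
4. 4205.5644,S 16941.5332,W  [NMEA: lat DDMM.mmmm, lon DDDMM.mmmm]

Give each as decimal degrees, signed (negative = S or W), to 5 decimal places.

1. 0.93987, -125.72438
2. -53.18023, -20.27369
3. -22.60644, 33.22006
4. -42.09274, -169.69222

Point 1:
  Latitude: 0 + 56.392/60 = 0.939867
  N → positive
  λ: 125 + 43.4626/60 = 125.724377
  hemisphere W, so the sign is −
Point 2:
  Lat: split at 2 digits → 53° and 10.81378′; 53 + 10.81378/60 = 53.180230
  S → negative
  Lon: degrees = first 3 digits = 20, minutes = 16.42169; 20 + 16.42169/60 = 20.273695
  W → negative
Point 3:
  Lat: 22 + 36/60 + 23.2/3600 = 22.606444
  S ⇒ negate
  Lon: 13′ + 12.2″ = 13.20333′; 33 + 13.20333/60 = 33.220056
  E → positive
Point 4:
  Latitude: split at 2 digits → 42° and 5.5644′; 42 + 5.5644/60 = 42.092740
  S ⇒ negate
  Longitude: degrees = first 3 digits = 169, minutes = 41.5332; 169 + 41.5332/60 = 169.692220
  W ⇒ negate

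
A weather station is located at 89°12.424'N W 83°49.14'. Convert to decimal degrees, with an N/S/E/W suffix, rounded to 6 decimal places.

Lat: 89 + 12.424/60 = 89.2070667
Longitude: 83 + 49.14/60 = 83.8190000

89.207067° N, 83.819000° W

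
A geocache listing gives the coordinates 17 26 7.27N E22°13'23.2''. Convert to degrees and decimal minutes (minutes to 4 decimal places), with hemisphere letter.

17° 26.1212′ N, 22° 13.3867′ E

Latitude: 26 + 7.27/60 = 26.121167′
λ: seconds/60 = 0.38667; minutes = 13 + 0.38667 = 13.386667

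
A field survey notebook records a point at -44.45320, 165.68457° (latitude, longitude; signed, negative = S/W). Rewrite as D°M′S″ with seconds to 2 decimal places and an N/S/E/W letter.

44°27′11.52″ S, 165°41′4.45″ E

Latitude is negative → S; |value| = 44.453200
Latitude: 0.453200° → 27.19200′; 0.19200 × 60 = 11.5200″
Lon: 0.684570 × 60 = 41.07420′ → 41′, remainder × 60 = 4.4520″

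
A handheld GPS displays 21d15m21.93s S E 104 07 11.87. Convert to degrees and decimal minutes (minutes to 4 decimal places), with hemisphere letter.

21° 15.3655′ S, 104° 7.1978′ E

Latitude: seconds/60 = 0.36550; minutes = 15 + 0.36550 = 15.365500
Lon: seconds/60 = 0.19783; minutes = 7 + 0.19783 = 7.197833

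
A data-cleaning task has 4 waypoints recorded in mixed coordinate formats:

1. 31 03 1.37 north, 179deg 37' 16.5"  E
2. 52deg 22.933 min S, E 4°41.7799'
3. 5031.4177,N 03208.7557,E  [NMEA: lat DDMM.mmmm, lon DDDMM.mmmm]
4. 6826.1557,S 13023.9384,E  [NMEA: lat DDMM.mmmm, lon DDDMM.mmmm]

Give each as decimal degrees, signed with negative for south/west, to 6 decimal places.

1. 31.050381, 179.621250
2. -52.382217, 4.696332
3. 50.523628, 32.145928
4. -68.435928, 130.398973

Point 1:
  Latitude: 31 + 3/60 + 1.37/3600 = 31.0503806
  N ⇒ keep positive
  λ: 37′ + 16.5″ = 37.27500′; 179 + 37.27500/60 = 179.6212500
  E → positive
Point 2:
  φ: 22.933′ = 0.382217°; total 52.3822167
  S ⇒ negate
  Lon: 4 + 41.7799/60 = 4.6963317
  E → positive
Point 3:
  φ: split at 2 digits → 50° and 31.4177′; 50 + 31.4177/60 = 50.5236283
  N ⇒ keep positive
  Longitude: split at 3 digits → 032° and 8.7557′; 32 + 8.7557/60 = 32.1459283
  E → positive
Point 4:
  Lat: degrees = first 2 digits = 68, minutes = 26.1557; 68 + 26.1557/60 = 68.4359283
  hemisphere S, so the sign is −
  Longitude: split at 3 digits → 130° and 23.9384′; 130 + 23.9384/60 = 130.3989733
  E ⇒ keep positive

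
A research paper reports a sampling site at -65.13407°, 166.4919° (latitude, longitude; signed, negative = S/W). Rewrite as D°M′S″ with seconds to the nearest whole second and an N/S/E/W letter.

65°08′3″ S, 166°29′31″ E

Latitude is negative → S; |value| = 65.134070
Latitude: 0.134070° → 8.04420′; 0.04420 × 60 = 2.65″
λ: whole degrees 166; 29.51400′ → 29′ and 30.84″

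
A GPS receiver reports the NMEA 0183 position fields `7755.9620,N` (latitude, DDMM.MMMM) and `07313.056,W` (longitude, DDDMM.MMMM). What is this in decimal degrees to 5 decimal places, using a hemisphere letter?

77.93270° N, 73.21760° W

φ: split at 2 digits → 77° and 55.962′; 77 + 55.962/60 = 77.932700
Lon: split at 3 digits → 073° and 13.056′; 73 + 13.056/60 = 73.217600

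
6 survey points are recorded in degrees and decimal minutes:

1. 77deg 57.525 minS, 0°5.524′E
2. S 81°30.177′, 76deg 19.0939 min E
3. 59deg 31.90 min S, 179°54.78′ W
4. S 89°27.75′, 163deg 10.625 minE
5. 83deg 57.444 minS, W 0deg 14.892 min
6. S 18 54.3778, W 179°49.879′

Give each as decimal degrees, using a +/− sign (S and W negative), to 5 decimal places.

1. -77.95875, 0.09207
2. -81.50295, 76.31823
3. -59.53167, -179.91300
4. -89.46250, 163.17708
5. -83.95740, -0.24820
6. -18.90630, -179.83132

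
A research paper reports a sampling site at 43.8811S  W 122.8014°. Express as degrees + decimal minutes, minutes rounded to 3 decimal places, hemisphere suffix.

φ: 43° + 0.881100 × 60 = 43° 52.86600′
Longitude: minutes = (122.801400 − 122) × 60 = 48.08400

43° 52.866′ S, 122° 48.084′ W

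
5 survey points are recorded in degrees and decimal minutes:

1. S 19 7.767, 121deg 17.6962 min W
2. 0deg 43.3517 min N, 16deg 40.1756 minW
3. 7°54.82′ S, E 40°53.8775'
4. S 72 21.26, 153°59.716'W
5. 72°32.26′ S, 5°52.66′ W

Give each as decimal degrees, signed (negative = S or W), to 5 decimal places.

1. -19.12945, -121.29494
2. 0.72253, -16.66959
3. -7.91367, 40.89796
4. -72.35433, -153.99527
5. -72.53767, -5.87767

Point 1:
  φ: 19 + 7.767/60 = 19.129450
  S ⇒ negate
  λ: 121 + 17.6962/60 = 121.294937
  W ⇒ negate
Point 2:
  Latitude: 43.3517′ = 0.722528°; total 0.722528
  N → positive
  Longitude: 16 + 40.1756/60 = 16.669593
  W ⇒ negate
Point 3:
  Lat: 54.82′ = 0.913667°; total 7.913667
  hemisphere S, so the sign is −
  Longitude: 40 + 53.8775/60 = 40.897958
  E → positive
Point 4:
  Latitude: 72 + 21.26/60 = 72.354333
  S ⇒ negate
  λ: 153 + 59.716/60 = 153.995267
  W ⇒ negate
Point 5:
  Lat: 72 + 32.26/60 = 72.537667
  S → negative
  Longitude: 5 + 52.66/60 = 5.877667
  hemisphere W, so the sign is −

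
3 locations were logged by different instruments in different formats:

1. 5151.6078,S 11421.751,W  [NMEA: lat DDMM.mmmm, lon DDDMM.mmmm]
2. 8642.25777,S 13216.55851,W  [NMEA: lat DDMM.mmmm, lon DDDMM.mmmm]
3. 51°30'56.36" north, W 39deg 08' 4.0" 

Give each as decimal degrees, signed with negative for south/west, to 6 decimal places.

Point 1:
  Latitude: degrees = first 2 digits = 51, minutes = 51.6078; 51 + 51.6078/60 = 51.8601300
  S ⇒ negate
  λ: split at 3 digits → 114° and 21.751′; 114 + 21.751/60 = 114.3625167
  hemisphere W, so the sign is −
Point 2:
  φ: degrees = first 2 digits = 86, minutes = 42.25777; 86 + 42.25777/60 = 86.7042962
  S ⇒ negate
  λ: degrees = first 3 digits = 132, minutes = 16.55851; 132 + 16.55851/60 = 132.2759752
  W → negative
Point 3:
  φ: 51 + 30/60 + 56.36/3600 = 51.5156556
  N → positive
  Lon: 39 + 8/60 + 4/3600 = 39.1344444
  W ⇒ negate

1. -51.860130, -114.362517
2. -86.704296, -132.275975
3. 51.515656, -39.134444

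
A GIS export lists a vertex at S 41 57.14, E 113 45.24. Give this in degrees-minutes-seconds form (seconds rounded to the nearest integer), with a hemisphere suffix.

41°57′8″ S, 113°45′14″ E

Latitude: 57.14000′ → 57′ and 0.14000 × 60 = 8.40″
Longitude: 45.24000′ → 45′ and 0.24000 × 60 = 14.40″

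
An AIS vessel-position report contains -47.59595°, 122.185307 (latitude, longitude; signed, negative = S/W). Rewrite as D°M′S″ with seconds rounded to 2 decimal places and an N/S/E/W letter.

47°35′45.42″ S, 122°11′7.11″ E

Latitude is negative → S; |value| = 47.595950
φ: whole degrees 47; 35.75700′ → 35′ and 45.4200″
λ: 0.185307 × 60 = 11.11842′ → 11′, remainder × 60 = 7.1052″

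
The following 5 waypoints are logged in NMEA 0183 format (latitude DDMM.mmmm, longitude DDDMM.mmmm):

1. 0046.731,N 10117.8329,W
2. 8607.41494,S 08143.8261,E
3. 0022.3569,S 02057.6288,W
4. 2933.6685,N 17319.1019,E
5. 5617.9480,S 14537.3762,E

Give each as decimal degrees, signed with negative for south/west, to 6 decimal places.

Point 1:
  Lat: split at 2 digits → 00° and 46.731′; 0 + 46.731/60 = 0.7788500
  N ⇒ keep positive
  Lon: degrees = first 3 digits = 101, minutes = 17.8329; 101 + 17.8329/60 = 101.2972150
  W → negative
Point 2:
  Latitude: split at 2 digits → 86° and 7.41494′; 86 + 7.41494/60 = 86.1235823
  S → negative
  Lon: split at 3 digits → 081° and 43.8261′; 81 + 43.8261/60 = 81.7304350
  E ⇒ keep positive
Point 3:
  φ: split at 2 digits → 00° and 22.3569′; 0 + 22.3569/60 = 0.3726150
  hemisphere S, so the sign is −
  λ: split at 3 digits → 020° and 57.6288′; 20 + 57.6288/60 = 20.9604800
  W ⇒ negate
Point 4:
  φ: degrees = first 2 digits = 29, minutes = 33.6685; 29 + 33.6685/60 = 29.5611417
  N ⇒ keep positive
  Lon: degrees = first 3 digits = 173, minutes = 19.1019; 173 + 19.1019/60 = 173.3183650
  E → positive
Point 5:
  Latitude: degrees = first 2 digits = 56, minutes = 17.948; 56 + 17.948/60 = 56.2991333
  S ⇒ negate
  Longitude: degrees = first 3 digits = 145, minutes = 37.3762; 145 + 37.3762/60 = 145.6229367
  E → positive

1. 0.778850, -101.297215
2. -86.123582, 81.730435
3. -0.372615, -20.960480
4. 29.561142, 173.318365
5. -56.299133, 145.622937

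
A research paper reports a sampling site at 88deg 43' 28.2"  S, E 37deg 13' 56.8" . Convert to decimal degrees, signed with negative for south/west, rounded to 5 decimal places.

φ: 88 + 43/60 + 28.2/3600 = 88.724500
S → negative
Lon: 13′ + 56.8″ = 13.94667′; 37 + 13.94667/60 = 37.232444
E → positive

-88.72450, 37.23244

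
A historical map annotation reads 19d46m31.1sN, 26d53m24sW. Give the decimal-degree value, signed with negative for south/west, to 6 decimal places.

Latitude: 46′ + 31.1″ = 46.51833′; 19 + 46.51833/60 = 19.7753056
N → positive
Lon: 53′ + 24″ = 53.40000′; 26 + 53.40000/60 = 26.8900000
W → negative

19.775306, -26.890000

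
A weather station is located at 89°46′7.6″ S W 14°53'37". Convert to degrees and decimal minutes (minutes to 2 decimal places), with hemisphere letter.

Latitude: 46 + 7.6/60 = 46.1267′
Lon: 53 + 37/60 = 53.6167′

89° 46.13′ S, 14° 53.62′ W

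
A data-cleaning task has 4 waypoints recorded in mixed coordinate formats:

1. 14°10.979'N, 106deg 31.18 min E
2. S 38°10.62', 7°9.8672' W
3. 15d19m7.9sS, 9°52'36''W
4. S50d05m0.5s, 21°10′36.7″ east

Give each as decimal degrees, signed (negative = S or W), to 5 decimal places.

Point 1:
  Lat: 10.979′ = 0.182983°; total 14.182983
  N → positive
  Longitude: 31.18′ = 0.519667°; total 106.519667
  E ⇒ keep positive
Point 2:
  Lat: 38 + 10.62/60 = 38.177000
  S ⇒ negate
  Lon: 7 + 9.8672/60 = 7.164453
  W → negative
Point 3:
  Latitude: 15° + 19/60 + 7.9/3600 = 15 + 0.316667 + 0.002194 = 15.318861
  hemisphere S, so the sign is −
  λ: 9 + 52/60 + 36/3600 = 9.876667
  W → negative
Point 4:
  Latitude: 5′ + 0.5″ = 5.00833′; 50 + 5.00833/60 = 50.083472
  S ⇒ negate
  Lon: 10′ + 36.7″ = 10.61167′; 21 + 10.61167/60 = 21.176861
  E → positive

1. 14.18298, 106.51967
2. -38.17700, -7.16445
3. -15.31886, -9.87667
4. -50.08347, 21.17686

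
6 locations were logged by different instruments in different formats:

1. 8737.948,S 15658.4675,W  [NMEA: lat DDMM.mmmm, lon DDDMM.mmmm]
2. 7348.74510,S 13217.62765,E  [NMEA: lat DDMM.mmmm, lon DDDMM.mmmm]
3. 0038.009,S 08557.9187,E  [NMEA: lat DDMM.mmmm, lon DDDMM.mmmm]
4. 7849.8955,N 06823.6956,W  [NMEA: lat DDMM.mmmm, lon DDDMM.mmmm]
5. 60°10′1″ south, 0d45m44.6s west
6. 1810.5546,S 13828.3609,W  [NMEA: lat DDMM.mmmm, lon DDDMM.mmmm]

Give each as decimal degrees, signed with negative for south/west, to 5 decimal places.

1. -87.63247, -156.97446
2. -73.81242, 132.29379
3. -0.63348, 85.96531
4. 78.83159, -68.39493
5. -60.16694, -0.76239
6. -18.17591, -138.47268

Point 1:
  φ: split at 2 digits → 87° and 37.948′; 87 + 37.948/60 = 87.632467
  S ⇒ negate
  Lon: split at 3 digits → 156° and 58.4675′; 156 + 58.4675/60 = 156.974458
  W ⇒ negate
Point 2:
  Lat: degrees = first 2 digits = 73, minutes = 48.7451; 73 + 48.7451/60 = 73.812418
  S → negative
  Longitude: split at 3 digits → 132° and 17.62765′; 132 + 17.62765/60 = 132.293794
  E → positive
Point 3:
  φ: split at 2 digits → 00° and 38.009′; 0 + 38.009/60 = 0.633483
  S ⇒ negate
  λ: degrees = first 3 digits = 85, minutes = 57.9187; 85 + 57.9187/60 = 85.965312
  E ⇒ keep positive
Point 4:
  Lat: degrees = first 2 digits = 78, minutes = 49.8955; 78 + 49.8955/60 = 78.831592
  N ⇒ keep positive
  Longitude: degrees = first 3 digits = 68, minutes = 23.6956; 68 + 23.6956/60 = 68.394927
  W → negative
Point 5:
  φ: 10′ + 1″ = 10.01667′; 60 + 10.01667/60 = 60.166944
  hemisphere S, so the sign is −
  Longitude: 45′ + 44.6″ = 45.74333′; 0 + 45.74333/60 = 0.762389
  hemisphere W, so the sign is −
Point 6:
  Latitude: split at 2 digits → 18° and 10.5546′; 18 + 10.5546/60 = 18.175910
  S → negative
  Longitude: degrees = first 3 digits = 138, minutes = 28.3609; 138 + 28.3609/60 = 138.472682
  hemisphere W, so the sign is −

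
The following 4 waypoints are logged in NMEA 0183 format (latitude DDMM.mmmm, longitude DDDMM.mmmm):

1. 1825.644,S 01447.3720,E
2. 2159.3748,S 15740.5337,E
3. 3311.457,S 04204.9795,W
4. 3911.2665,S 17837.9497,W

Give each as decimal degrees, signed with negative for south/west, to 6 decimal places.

1. -18.427400, 14.789533
2. -21.989580, 157.675562
3. -33.190950, -42.082992
4. -39.187775, -178.632495

Point 1:
  Lat: split at 2 digits → 18° and 25.644′; 18 + 25.644/60 = 18.4274000
  hemisphere S, so the sign is −
  λ: split at 3 digits → 014° and 47.372′; 14 + 47.372/60 = 14.7895333
  E ⇒ keep positive
Point 2:
  Latitude: split at 2 digits → 21° and 59.3748′; 21 + 59.3748/60 = 21.9895800
  hemisphere S, so the sign is −
  Longitude: degrees = first 3 digits = 157, minutes = 40.5337; 157 + 40.5337/60 = 157.6755617
  E ⇒ keep positive
Point 3:
  Lat: degrees = first 2 digits = 33, minutes = 11.457; 33 + 11.457/60 = 33.1909500
  S → negative
  Lon: degrees = first 3 digits = 42, minutes = 4.9795; 42 + 4.9795/60 = 42.0829917
  hemisphere W, so the sign is −
Point 4:
  Lat: degrees = first 2 digits = 39, minutes = 11.2665; 39 + 11.2665/60 = 39.1877750
  S → negative
  Longitude: split at 3 digits → 178° and 37.9497′; 178 + 37.9497/60 = 178.6324950
  W ⇒ negate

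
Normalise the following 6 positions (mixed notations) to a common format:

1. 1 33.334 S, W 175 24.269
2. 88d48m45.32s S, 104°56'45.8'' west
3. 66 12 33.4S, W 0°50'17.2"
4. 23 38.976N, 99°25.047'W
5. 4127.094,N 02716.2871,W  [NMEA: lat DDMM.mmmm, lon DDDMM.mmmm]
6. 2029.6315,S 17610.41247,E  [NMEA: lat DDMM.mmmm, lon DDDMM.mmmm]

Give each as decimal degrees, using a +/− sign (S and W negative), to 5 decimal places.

Point 1:
  Lat: 33.334′ = 0.555567°; total 1.555567
  S → negative
  Longitude: 24.269′ = 0.404483°; total 175.404483
  W ⇒ negate
Point 2:
  φ: 88° + 48/60 + 45.32/3600 = 88 + 0.800000 + 0.012589 = 88.812589
  hemisphere S, so the sign is −
  λ: 56′ + 45.8″ = 56.76333′; 104 + 56.76333/60 = 104.946056
  W → negative
Point 3:
  φ: 66° + 12/60 + 33.4/3600 = 66 + 0.200000 + 0.009278 = 66.209278
  S ⇒ negate
  Longitude: 0 + 50/60 + 17.2/3600 = 0.838111
  W → negative
Point 4:
  Lat: 38.976′ = 0.649600°; total 23.649600
  N ⇒ keep positive
  λ: 99 + 25.047/60 = 99.417450
  W ⇒ negate
Point 5:
  Lat: split at 2 digits → 41° and 27.094′; 41 + 27.094/60 = 41.451567
  N → positive
  Longitude: degrees = first 3 digits = 27, minutes = 16.2871; 27 + 16.2871/60 = 27.271452
  hemisphere W, so the sign is −
Point 6:
  Latitude: degrees = first 2 digits = 20, minutes = 29.6315; 20 + 29.6315/60 = 20.493858
  hemisphere S, so the sign is −
  Lon: split at 3 digits → 176° and 10.41247′; 176 + 10.41247/60 = 176.173541
  E → positive

1. -1.55557, -175.40448
2. -88.81259, -104.94606
3. -66.20928, -0.83811
4. 23.64960, -99.41745
5. 41.45157, -27.27145
6. -20.49386, 176.17354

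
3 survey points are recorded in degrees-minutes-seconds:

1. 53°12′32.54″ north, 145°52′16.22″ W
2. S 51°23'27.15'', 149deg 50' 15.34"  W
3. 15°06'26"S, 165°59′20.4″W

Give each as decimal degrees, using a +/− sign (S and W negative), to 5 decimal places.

Point 1:
  Lat: 12′ + 32.54″ = 12.54233′; 53 + 12.54233/60 = 53.209039
  N ⇒ keep positive
  Lon: 52′ + 16.22″ = 52.27033′; 145 + 52.27033/60 = 145.871172
  hemisphere W, so the sign is −
Point 2:
  φ: 23′ + 27.15″ = 23.45250′; 51 + 23.45250/60 = 51.390875
  hemisphere S, so the sign is −
  Lon: 149° + 50/60 + 15.34/3600 = 149 + 0.833333 + 0.004261 = 149.837594
  W → negative
Point 3:
  Latitude: 15 + 6/60 + 26/3600 = 15.107222
  hemisphere S, so the sign is −
  Longitude: 165 + 59/60 + 20.4/3600 = 165.989000
  W → negative

1. 53.20904, -145.87117
2. -51.39088, -149.83759
3. -15.10722, -165.98900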